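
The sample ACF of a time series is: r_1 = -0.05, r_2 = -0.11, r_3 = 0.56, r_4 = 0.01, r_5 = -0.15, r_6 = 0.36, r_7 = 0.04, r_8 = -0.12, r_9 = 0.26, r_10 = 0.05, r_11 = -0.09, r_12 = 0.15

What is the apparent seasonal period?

3

The largest autocorrelation is r_3 = 0.56, with weaker echoes at lags 6 (0.36), 9 (0.26) and 12 (0.15); the remaining lags stay at or below 0.05.
The dominant spike at lag 3 indicates a seasonal period of 3.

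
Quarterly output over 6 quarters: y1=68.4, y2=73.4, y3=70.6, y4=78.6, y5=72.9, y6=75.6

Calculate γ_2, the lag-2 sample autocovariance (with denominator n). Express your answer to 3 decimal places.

4.526

Mean ȳ = (68.4 + 73.4 + 70.6 + 78.6 + 72.9 + 75.6)/6 = 73.2500
Σ_{t=1}^{4}(y_t−ȳ)(y_{t+2}−ȳ) = 27.1550
γ_2 = 27.1550 / 6 = 4.526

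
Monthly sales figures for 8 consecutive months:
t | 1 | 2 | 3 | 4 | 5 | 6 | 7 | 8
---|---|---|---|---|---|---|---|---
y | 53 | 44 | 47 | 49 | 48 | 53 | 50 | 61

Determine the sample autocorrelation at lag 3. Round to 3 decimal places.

-0.115

Mean ȳ = (53 + 44 + 47 + 49 + 48 + 53 + 50 + 61)/8 = 50.6250
Deviations from mean: 2.3750, -6.6250, -3.6250, -1.6250, -2.6250, 2.3750, -0.6250, 10.3750
Numerator Σ_{t=1}^{5}(y_t−ȳ)(y_{t+3}−ȳ) = -21.2969
Denominator Σ(y_t−ȳ)² = 185.8750
r_3 = -21.2969 / 185.8750 = -0.115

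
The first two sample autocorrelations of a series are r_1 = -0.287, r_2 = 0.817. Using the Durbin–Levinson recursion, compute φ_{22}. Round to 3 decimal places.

0.801

φ_{22} = (r_2 − r_1²) / (1 − r_1²)
r_1² = (-0.287)² = 0.082369
Numerator = 0.817 − 0.0824 = 0.7346; denominator = 1 − 0.0824 = 0.9176
φ_{22} = 0.7346 / 0.9176 = 0.801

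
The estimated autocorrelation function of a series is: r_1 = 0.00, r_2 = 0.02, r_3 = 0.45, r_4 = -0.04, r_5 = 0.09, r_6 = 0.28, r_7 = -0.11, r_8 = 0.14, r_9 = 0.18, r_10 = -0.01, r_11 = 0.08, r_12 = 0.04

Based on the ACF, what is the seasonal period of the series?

3

The largest autocorrelation is r_3 = 0.45, with weaker echoes at lags 6 (0.28) and 9 (0.18); the remaining lags stay at or below 0.14.
The dominant spike at lag 3 indicates a seasonal period of 3.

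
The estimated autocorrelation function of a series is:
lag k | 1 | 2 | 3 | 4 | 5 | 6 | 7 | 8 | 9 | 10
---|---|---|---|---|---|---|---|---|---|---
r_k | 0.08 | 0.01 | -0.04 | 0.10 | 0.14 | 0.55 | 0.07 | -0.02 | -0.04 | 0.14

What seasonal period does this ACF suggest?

6

The largest autocorrelation is r_6 = 0.55; the remaining lags stay at or below 0.14.
The dominant spike at lag 6 indicates a seasonal period of 6.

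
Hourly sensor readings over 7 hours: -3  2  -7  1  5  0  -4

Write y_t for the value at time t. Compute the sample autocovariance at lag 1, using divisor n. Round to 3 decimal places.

Mean ȳ = (-3 + 2 − 7 + 1 + 5 + 0 − 4)/7 = -0.8571
Deviations: -2.1429, 2.8571, -6.1429, 1.8571, 5.8571, 0.8571, -3.1429
Σ_{t=1}^{6}(y_t−ȳ)(y_{t+1}−ȳ) = -21.8776
γ_1 = -21.8776 / 7 = -3.125

-3.125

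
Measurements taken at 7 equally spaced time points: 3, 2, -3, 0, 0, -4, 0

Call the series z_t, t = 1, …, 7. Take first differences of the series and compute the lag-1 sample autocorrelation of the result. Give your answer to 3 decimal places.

-0.447

First differences Δz: -1, -5, 3, 0, -4, 4
Mean of differences = -0.5000
Numerator Σ(Δz_t−Δz̄)(Δz_{t+1}−Δz̄) = -29.2500
Denominator Σ(Δz_t−Δz̄)² = 65.5000
r_1(Δz) = -29.2500 / 65.5000 = -0.447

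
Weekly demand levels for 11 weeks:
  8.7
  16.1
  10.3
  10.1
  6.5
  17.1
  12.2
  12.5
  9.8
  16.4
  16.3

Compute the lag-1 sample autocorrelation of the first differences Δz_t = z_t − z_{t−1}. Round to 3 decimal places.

-0.540

First differences Δz: 7.4, -5.8, -0.2, -3.6, 10.6, -4.9, 0.3, -2.7, 6.6, -0.1
Mean of differences = 0.7600
Numerator Σ(Δz_t−Δz̄)(Δz_{t+1}−Δz̄) = -152.7056
Denominator Σ(Δz_t−Δz̄)² = 282.9440
r_1(Δz) = -152.7056 / 282.9440 = -0.540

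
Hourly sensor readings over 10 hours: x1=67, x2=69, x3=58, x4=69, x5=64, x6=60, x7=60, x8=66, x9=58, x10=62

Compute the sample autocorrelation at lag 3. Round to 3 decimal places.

Mean x̄ = (67 + 69 + 58 + 69 + 64 + 60 + 60 + 66 + 58 + 62)/10 = 63.3000
Σ(x_t−x̄)(x_{t+3}−x̄) = (21.0900) + (3.9900) + (17.4900) + (-18.8100) + (1.8900) + (17.4900) + (4.2900) = 47.4300
Denominator Σ(x_t−x̄)² = 166.1000
r_3 = 47.4300 / 166.1000 = 0.286

0.286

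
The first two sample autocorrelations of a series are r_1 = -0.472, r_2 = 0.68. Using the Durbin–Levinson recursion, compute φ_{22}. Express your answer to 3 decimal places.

0.588

φ_{22} = (r_2 − r_1²) / (1 − r_1²)
r_1² = (-0.472)² = 0.222784
Numerator = 0.68 − 0.2228 = 0.4572; denominator = 1 − 0.2228 = 0.7772
φ_{22} = 0.4572 / 0.7772 = 0.588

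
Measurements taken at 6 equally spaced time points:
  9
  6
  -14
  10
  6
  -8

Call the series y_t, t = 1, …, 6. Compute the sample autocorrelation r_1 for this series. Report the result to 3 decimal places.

Mean ȳ = (9 + 6 − 14 + 10 + 6 − 8)/6 = 1.5000
Deviations from mean: 7.5000, 4.5000, -15.5000, 8.5000, 4.5000, -9.5000
Numerator Σ_{t=1}^{5}(y_t−ȳ)(y_{t+1}−ȳ) = -172.2500
Denominator Σ(y_t−ȳ)² = 499.5000
r_1 = -172.2500 / 499.5000 = -0.345

-0.345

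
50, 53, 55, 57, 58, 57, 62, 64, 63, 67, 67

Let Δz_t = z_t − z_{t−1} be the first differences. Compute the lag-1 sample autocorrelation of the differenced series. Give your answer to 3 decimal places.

-0.462

First differences Δz: 3, 2, 2, 1, -1, 5, 2, -1, 4, 0
Mean of differences = 1.7000
Numerator Σ(Δz_t−Δz̄)(Δz_{t+1}−Δz̄) = -16.6900
Denominator Σ(Δz_t−Δz̄)² = 36.1000
r_1(Δz) = -16.6900 / 36.1000 = -0.462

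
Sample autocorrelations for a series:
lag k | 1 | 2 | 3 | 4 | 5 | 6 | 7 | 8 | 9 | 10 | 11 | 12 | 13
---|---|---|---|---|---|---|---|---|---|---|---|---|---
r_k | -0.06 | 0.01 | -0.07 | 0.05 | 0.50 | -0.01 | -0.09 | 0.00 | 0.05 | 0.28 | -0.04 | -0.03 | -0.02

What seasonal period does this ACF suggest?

The largest autocorrelation is r_5 = 0.50, with a weaker echo at lag 10 (0.28); the remaining lags stay at or below 0.05.
The dominant spike at lag 5 indicates a seasonal period of 5.

5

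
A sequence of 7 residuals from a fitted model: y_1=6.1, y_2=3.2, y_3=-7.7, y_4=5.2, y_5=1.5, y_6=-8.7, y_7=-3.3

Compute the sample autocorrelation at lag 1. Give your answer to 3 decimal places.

-0.115

Mean ȳ = (6.1 + 3.2 − 7.7 + 5.2 + 1.5 − 8.7 − 3.3)/7 = -0.5286
Σ(y_t−ȳ)(y_{t+1}−ȳ) = (24.7151) + (-26.7392) + (-41.0820) + (11.6208) + (-16.5763) + (22.6465) = -25.4151
Denominator Σ(y_t−ȳ)² = 220.6543
r_1 = -25.4151 / 220.6543 = -0.115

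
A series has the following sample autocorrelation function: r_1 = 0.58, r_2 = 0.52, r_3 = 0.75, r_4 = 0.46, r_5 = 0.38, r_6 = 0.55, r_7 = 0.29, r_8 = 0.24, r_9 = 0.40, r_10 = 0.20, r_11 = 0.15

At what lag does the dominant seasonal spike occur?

3

The largest autocorrelation is r_3 = 0.75; the remaining lags stay at or below 0.58. The elevated value at lag 1 (0.58), dropping to 0.52 at lag 2, reflects decaying short-term dependence rather than seasonality.
The dominant spike at lag 3 indicates a seasonal period of 3.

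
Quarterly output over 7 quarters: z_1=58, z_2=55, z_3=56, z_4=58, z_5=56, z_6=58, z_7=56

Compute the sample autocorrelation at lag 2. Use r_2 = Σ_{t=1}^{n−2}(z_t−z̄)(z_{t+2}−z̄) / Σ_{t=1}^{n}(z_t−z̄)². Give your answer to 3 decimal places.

Mean z̄ = (58 + 55 + 56 + 58 + 56 + 58 + 56)/7 = 56.7143
Deviations from mean: 1.2857, -1.7143, -0.7143, 1.2857, -0.7143, 1.2857, -0.7143
Σ(z_t−z̄)(z_{t+2}−z̄) = (-0.9184) + (-2.2041) + (0.5102) + (1.6531) + (0.5102) = -0.4490
Denominator Σ(z_t−z̄)² = 9.4286
r_2 = -0.4490 / 9.4286 = -0.048

-0.048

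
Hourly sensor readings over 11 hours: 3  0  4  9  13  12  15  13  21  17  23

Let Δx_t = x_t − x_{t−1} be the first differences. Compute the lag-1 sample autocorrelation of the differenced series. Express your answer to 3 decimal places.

-0.609

First differences Δx: -3, 4, 5, 4, -1, 3, -2, 8, -4, 6
Mean of differences = 2.0000
Numerator Σ(Δx_t−Δx̄)(Δx_{t+1}−Δx̄) = -95.0000
Denominator Σ(Δx_t−Δx̄)² = 156.0000
r_1(Δx) = -95.0000 / 156.0000 = -0.609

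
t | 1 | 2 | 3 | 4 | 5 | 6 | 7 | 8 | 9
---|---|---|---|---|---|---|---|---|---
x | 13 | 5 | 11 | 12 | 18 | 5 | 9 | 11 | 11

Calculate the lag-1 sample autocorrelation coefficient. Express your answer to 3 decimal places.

Mean x̄ = (13 + 5 + 11 + 12 + 18 + 5 + 9 + 11 + 11)/9 = 10.5556
Numerator Σ_{t=1}^{8}(x_t−x̄)(x_{t+1}−x̄) = -37.8642
Denominator Σ(x_t−x̄)² = 128.2222
r_1 = -37.8642 / 128.2222 = -0.295

-0.295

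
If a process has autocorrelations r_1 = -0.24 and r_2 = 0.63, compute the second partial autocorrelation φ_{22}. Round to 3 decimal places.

φ_{22} = (r_2 − r_1²) / (1 − r_1²)
r_1² = (-0.24)² = 0.0576
Numerator = 0.63 − 0.0576 = 0.5724; denominator = 1 − 0.0576 = 0.9424
φ_{22} = 0.5724 / 0.9424 = 0.607

0.607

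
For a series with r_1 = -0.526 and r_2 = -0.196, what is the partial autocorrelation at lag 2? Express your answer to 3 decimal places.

φ_{22} = (r_2 − r_1²) / (1 − r_1²)
r_1² = (-0.526)² = 0.276676
Numerator = -0.196 − 0.2767 = -0.4727; denominator = 1 − 0.2767 = 0.7233
φ_{22} = -0.4727 / 0.7233 = -0.653

-0.653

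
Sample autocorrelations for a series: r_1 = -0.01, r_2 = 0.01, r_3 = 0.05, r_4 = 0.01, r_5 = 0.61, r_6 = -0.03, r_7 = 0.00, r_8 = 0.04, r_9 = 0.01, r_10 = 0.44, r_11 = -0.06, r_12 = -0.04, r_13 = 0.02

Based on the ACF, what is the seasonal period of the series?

The largest autocorrelation is r_5 = 0.61, with a weaker echo at lag 10 (0.44); the remaining lags stay at or below 0.05.
The dominant spike at lag 5 indicates a seasonal period of 5.

5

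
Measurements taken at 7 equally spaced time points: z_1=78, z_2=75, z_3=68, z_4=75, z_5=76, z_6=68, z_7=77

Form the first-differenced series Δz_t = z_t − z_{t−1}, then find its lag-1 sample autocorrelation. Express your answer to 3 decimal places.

-0.404

First differences Δz: -3, -7, 7, 1, -8, 9
Mean of differences = -0.1667
Numerator Σ(Δz_t−Δz̄)(Δz_{t+1}−Δz̄) = -102.1944
Denominator Σ(Δz_t−Δz̄)² = 252.8333
r_1(Δz) = -102.1944 / 252.8333 = -0.404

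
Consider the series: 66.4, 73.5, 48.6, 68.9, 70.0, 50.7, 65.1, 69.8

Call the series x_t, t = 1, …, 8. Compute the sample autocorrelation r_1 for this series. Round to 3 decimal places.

-0.424

Mean x̄ = (66.4 + 73.5 + 48.6 + 68.9 + 70.0 + 50.7 + 65.1 + 69.8)/8 = 64.1250
Deviations from mean: 2.2750, 9.3750, -15.5250, 4.7750, 5.8750, -13.4250, 0.9750, 5.6750
Numerator Σ_{t=1}^{7}(x_t−x̄)(x_{t+1}−x̄) = -256.7256
Denominator Σ(x_t−x̄)² = 604.7950
r_1 = -256.7256 / 604.7950 = -0.424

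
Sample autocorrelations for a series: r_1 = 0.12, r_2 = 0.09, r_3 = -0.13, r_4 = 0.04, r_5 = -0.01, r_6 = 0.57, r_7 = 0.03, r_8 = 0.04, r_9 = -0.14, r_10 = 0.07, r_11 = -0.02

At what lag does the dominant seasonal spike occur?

6

The largest autocorrelation is r_6 = 0.57; the remaining lags stay at or below 0.12.
The dominant spike at lag 6 indicates a seasonal period of 6.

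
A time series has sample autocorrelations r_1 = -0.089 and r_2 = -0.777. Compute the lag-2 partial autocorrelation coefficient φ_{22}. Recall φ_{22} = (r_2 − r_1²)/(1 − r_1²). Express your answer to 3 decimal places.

φ_{22} = (r_2 − r_1²) / (1 − r_1²)
r_1² = (-0.089)² = 0.007921
Numerator = -0.777 − 0.0079 = -0.7849; denominator = 1 − 0.0079 = 0.9921
φ_{22} = -0.7849 / 0.9921 = -0.791

-0.791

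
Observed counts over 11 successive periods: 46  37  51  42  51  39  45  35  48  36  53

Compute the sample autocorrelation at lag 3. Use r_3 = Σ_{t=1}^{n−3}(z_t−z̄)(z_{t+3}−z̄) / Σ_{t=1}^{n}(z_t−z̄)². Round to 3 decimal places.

Mean z̄ = (46 + 37 + 51 + 42 + 51 + 39 + 45 + 35 + 48 + 36 + 53)/11 = 43.9091
Numerator Σ_{t=1}^{8}(z_t−z̄)(z_{t+3}−z̄) = -262.7521
Denominator Σ(z_t−z̄)² = 422.9091
r_3 = -262.7521 / 422.9091 = -0.621

-0.621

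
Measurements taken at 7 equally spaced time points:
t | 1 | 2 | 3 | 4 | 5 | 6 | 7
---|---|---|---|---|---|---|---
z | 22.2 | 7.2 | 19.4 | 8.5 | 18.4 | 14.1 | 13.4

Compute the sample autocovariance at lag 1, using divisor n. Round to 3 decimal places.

Mean z̄ = (22.2 + 7.2 + 19.4 + 8.5 + 18.4 + 14.1 + 13.4)/7 = 14.7429
Deviations: 7.4571, -7.5429, 4.6571, -6.2429, 3.6571, -0.6429, -1.3429
Σ_{t=1}^{6}(z_t−z̄)(z_{t+1}−z̄) = -144.7690
γ_1 = -144.7690 / 7 = -20.681

-20.681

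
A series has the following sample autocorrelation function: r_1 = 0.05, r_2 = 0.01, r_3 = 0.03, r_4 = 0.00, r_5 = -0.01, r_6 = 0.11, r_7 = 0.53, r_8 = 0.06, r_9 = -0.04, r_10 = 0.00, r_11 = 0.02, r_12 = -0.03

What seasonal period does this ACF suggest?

The largest autocorrelation is r_7 = 0.53; the remaining lags stay at or below 0.11.
The dominant spike at lag 7 indicates a seasonal period of 7.

7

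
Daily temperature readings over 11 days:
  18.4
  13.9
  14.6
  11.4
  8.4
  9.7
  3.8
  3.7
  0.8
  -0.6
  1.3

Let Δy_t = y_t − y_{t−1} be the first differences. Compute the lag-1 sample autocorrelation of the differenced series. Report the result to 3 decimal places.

First differences Δy: -4.5, 0.7, -3.2, -3.0, 1.3, -5.9, -0.1, -2.9, -1.4, 1.9
Mean of differences = -1.7100
Numerator Σ(Δy_t−Δȳ)(Δy_{t+1}−Δȳ) = -32.7991
Denominator Σ(Δy_t−Δȳ)² = 61.2290
r_1(Δy) = -32.7991 / 61.2290 = -0.536

-0.536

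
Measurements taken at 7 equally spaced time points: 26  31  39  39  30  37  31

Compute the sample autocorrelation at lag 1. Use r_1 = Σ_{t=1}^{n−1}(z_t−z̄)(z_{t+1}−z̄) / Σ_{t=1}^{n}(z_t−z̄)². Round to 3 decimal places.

-0.021

Mean z̄ = (26 + 31 + 39 + 39 + 30 + 37 + 31)/7 = 33.2857
Deviations from mean: -7.2857, -2.2857, 5.7143, 5.7143, -3.2857, 3.7143, -2.2857
Σ(z_t−z̄)(z_{t+1}−z̄) = (16.6531) + (-13.0612) + (32.6531) + (-18.7755) + (-12.2041) + (-8.4898) = -3.2245
Denominator Σ(z_t−z̄)² = 153.4286
r_1 = -3.2245 / 153.4286 = -0.021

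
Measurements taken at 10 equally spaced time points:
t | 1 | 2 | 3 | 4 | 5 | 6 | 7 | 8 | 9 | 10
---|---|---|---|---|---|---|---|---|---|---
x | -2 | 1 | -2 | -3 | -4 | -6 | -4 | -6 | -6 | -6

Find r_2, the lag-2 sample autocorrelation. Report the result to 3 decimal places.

0.305

Mean x̄ = (-2 + 1 − 2 − 3 − 4 − 6 − 4 − 6 − 6 − 6)/10 = -3.8000
Numerator Σ_{t=1}^{8}(x_t−x̄)(x_{t+2}−x̄) = 15.1200
Denominator Σ(x_t−x̄)² = 49.6000
r_2 = 15.1200 / 49.6000 = 0.305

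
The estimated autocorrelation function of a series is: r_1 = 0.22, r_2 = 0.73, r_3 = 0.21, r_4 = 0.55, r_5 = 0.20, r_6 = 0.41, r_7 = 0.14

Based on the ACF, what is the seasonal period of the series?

2

The largest autocorrelation is r_2 = 0.73, with weaker echoes at lags 4 (0.55) and 6 (0.41); the remaining lags stay at or below 0.22.
The dominant spike at lag 2 indicates a seasonal period of 2.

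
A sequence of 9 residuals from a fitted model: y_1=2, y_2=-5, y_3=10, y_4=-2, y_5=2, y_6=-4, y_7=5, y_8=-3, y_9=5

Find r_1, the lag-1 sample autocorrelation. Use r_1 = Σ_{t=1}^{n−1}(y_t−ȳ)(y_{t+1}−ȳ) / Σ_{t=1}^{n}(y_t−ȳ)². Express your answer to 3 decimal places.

Mean ȳ = (2 − 5 + 10 − 2 + 2 − 4 + 5 − 3 + 5)/9 = 1.1111
Numerator Σ_{t=1}^{8}(y_t−ȳ)(y_{t+1}−ȳ) = -146.5679
Denominator Σ(y_t−ȳ)² = 200.8889
r_1 = -146.5679 / 200.8889 = -0.730

-0.730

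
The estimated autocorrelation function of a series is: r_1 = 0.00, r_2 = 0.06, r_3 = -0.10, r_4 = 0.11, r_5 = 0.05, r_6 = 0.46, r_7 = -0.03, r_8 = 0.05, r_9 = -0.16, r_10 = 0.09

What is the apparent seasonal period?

The largest autocorrelation is r_6 = 0.46; the remaining lags stay at or below 0.11.
The dominant spike at lag 6 indicates a seasonal period of 6.

6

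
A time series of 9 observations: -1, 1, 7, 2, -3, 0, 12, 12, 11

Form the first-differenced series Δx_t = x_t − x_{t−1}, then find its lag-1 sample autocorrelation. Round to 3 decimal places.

0.041

First differences Δx: 2, 6, -5, -5, 3, 12, 0, -1
Mean of differences = 1.5000
Numerator Σ(Δx_t−Δx̄)(Δx_{t+1}−Δx̄) = 9.2500
Denominator Σ(Δx_t−Δx̄)² = 226.0000
r_1(Δx) = 9.2500 / 226.0000 = 0.041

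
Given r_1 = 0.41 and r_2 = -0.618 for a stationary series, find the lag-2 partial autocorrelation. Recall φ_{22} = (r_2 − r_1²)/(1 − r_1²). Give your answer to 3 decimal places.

-0.945

φ_{22} = (r_2 − r_1²) / (1 − r_1²)
r_1² = (0.41)² = 0.1681
Numerator = -0.618 − 0.1681 = -0.7861; denominator = 1 − 0.1681 = 0.8319
φ_{22} = -0.7861 / 0.8319 = -0.945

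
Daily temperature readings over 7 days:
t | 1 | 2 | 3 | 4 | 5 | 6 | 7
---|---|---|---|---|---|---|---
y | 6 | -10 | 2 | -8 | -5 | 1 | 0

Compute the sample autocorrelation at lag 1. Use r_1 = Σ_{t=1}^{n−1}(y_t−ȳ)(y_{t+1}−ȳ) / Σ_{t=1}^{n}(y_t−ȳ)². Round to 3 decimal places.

Mean ȳ = (6 − 10 + 2 − 8 − 5 + 1 + 0)/7 = -2.0000
Deviations from mean: 8.0000, -8.0000, 4.0000, -6.0000, -3.0000, 3.0000, 2.0000
Σ(y_t−ȳ)(y_{t+1}−ȳ) = (-64.0000) + (-32.0000) + (-24.0000) + (18.0000) + (-9.0000) + (6.0000) = -105.0000
Denominator Σ(y_t−ȳ)² = 202.0000
r_1 = -105.0000 / 202.0000 = -0.520

-0.520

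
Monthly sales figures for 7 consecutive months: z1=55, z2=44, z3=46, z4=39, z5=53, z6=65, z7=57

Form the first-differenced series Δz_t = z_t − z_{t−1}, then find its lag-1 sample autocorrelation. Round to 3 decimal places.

First differences Δz: -11, 2, -7, 14, 12, -8
Mean of differences = 0.3333
Numerator Σ(Δz_t−Δz̄)(Δz_{t+1}−Δz̄) = -69.1111
Denominator Σ(Δz_t−Δz̄)² = 577.3333
r_1(Δz) = -69.1111 / 577.3333 = -0.120

-0.120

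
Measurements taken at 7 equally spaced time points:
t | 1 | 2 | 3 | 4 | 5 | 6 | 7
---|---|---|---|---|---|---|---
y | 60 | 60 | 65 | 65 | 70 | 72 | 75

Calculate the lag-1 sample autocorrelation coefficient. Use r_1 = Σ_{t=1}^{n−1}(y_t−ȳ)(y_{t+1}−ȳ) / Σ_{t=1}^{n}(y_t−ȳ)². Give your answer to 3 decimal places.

Mean ȳ = (60 + 60 + 65 + 65 + 70 + 72 + 75)/7 = 66.7143
Deviations from mean: -6.7143, -6.7143, -1.7143, -1.7143, 3.2857, 5.2857, 8.2857
Σ(y_t−ȳ)(y_{t+1}−ȳ) = (45.0816) + (11.5102) + (2.9388) + (-5.6327) + (17.3673) + (43.7959) = 115.0612
Denominator Σ(y_t−ȳ)² = 203.4286
r_1 = 115.0612 / 203.4286 = 0.566

0.566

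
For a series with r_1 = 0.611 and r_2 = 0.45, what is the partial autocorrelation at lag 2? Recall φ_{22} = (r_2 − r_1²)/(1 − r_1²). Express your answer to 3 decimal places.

0.122

φ_{22} = (r_2 − r_1²) / (1 − r_1²)
r_1² = (0.611)² = 0.373321
Numerator = 0.45 − 0.3733 = 0.0767; denominator = 1 − 0.3733 = 0.6267
φ_{22} = 0.0767 / 0.6267 = 0.122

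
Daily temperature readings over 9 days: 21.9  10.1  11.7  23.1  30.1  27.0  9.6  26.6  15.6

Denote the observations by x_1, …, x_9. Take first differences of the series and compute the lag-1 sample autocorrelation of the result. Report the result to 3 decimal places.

-0.346

First differences Δx: -11.8, 1.6, 11.4, 7.0, -3.1, -17.4, 17.0, -11.0
Mean of differences = -0.7875
Numerator Σ(Δx_t−Δx̄)(Δx_{t+1}−Δx̄) = -359.0264
Denominator Σ(Δx_t−Δx̄)² = 1038.1688
r_1(Δx) = -359.0264 / 1038.1688 = -0.346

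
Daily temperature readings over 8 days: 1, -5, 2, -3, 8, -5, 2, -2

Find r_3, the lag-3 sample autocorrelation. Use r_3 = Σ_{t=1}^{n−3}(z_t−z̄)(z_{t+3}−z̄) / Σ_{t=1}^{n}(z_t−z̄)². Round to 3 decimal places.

Mean z̄ = (1 − 5 + 2 − 3 + 8 − 5 + 2 − 2)/8 = -0.2500
Deviations from mean: 1.2500, -4.7500, 2.2500, -2.7500, 8.2500, -4.7500, 2.2500, -1.7500
Σ(z_t−z̄)(z_{t+3}−z̄) = (-3.4375) + (-39.1875) + (-10.6875) + (-6.1875) + (-14.4375) = -73.9375
Denominator Σ(z_t−z̄)² = 135.5000
r_3 = -73.9375 / 135.5000 = -0.546

-0.546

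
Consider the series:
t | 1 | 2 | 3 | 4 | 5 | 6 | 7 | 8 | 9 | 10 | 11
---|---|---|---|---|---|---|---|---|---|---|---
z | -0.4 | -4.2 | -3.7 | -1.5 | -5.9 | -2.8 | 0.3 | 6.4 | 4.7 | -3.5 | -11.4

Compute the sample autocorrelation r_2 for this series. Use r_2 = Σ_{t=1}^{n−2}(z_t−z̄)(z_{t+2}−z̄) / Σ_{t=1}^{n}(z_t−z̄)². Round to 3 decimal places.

Mean z̄ = (-0.4 − 4.2 − 3.7 − 1.5 − 5.9 − 2.8 + 0.3 + 6.4 + 4.7 − 3.5 − 11.4)/11 = -2.0000
Numerator Σ_{t=1}^{9}(z_t−z̄)(z_{t+2}−z̄) = -73.4500
Denominator Σ(z_t−z̄)² = 237.7400
r_2 = -73.4500 / 237.7400 = -0.309

-0.309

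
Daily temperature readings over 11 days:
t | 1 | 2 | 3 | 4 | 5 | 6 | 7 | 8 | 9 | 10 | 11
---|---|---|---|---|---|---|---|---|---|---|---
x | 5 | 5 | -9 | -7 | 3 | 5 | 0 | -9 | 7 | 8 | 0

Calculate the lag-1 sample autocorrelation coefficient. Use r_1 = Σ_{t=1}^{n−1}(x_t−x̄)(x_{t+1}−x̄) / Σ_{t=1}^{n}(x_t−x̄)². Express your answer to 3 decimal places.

Mean x̄ = (5 + 5 − 9 − 7 + 3 + 5 + 0 − 9 + 7 + 8 + 0)/11 = 0.7273
Numerator Σ_{t=1}^{10}(x_t−x̄)(x_{t+1}−x̄) = 27.2893
Denominator Σ(x_t−x̄)² = 402.1818
r_1 = 27.2893 / 402.1818 = 0.068

0.068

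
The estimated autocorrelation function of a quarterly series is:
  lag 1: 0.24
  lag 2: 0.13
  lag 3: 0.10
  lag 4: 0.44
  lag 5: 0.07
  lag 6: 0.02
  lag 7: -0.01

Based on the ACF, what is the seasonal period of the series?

The largest autocorrelation is r_4 = 0.44; the remaining lags stay at or below 0.24. The elevated value at lag 1 (0.24), dropping to 0.13 at lag 2, reflects decaying short-term dependence rather than seasonality.
The dominant spike at lag 4 indicates a seasonal period of 4.

4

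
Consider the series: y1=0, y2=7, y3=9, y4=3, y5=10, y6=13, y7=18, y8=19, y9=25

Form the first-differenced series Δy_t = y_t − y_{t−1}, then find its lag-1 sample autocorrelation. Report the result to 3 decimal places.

First differences Δy: 7, 2, -6, 7, 3, 5, 1, 6
Mean of differences = 3.1250
Numerator Σ(Δy_t−Δȳ)(Δy_{t+1}−Δȳ) = -40.2656
Denominator Σ(Δy_t−Δȳ)² = 130.8750
r_1(Δy) = -40.2656 / 130.8750 = -0.308

-0.308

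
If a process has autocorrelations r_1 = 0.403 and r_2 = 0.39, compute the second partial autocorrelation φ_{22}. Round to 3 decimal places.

0.272

φ_{22} = (r_2 − r_1²) / (1 − r_1²)
r_1² = (0.403)² = 0.162409
Numerator = 0.39 − 0.1624 = 0.2276; denominator = 1 − 0.1624 = 0.8376
φ_{22} = 0.2276 / 0.8376 = 0.272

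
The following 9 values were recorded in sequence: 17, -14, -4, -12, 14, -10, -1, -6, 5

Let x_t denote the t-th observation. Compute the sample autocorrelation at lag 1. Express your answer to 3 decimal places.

Mean x̄ = (17 − 14 − 4 − 12 + 14 − 10 − 1 − 6 + 5)/9 = -1.2222
Numerator Σ_{t=1}^{8}(x_t−x̄)(x_{t+1}−x̄) = -497.8272
Denominator Σ(x_t−x̄)² = 989.5556
r_1 = -497.8272 / 989.5556 = -0.503

-0.503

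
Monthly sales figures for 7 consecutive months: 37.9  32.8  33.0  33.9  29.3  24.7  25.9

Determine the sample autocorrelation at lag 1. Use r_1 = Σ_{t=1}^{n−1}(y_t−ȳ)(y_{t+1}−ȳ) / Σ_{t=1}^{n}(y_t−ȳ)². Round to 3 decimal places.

0.454

Mean ȳ = (37.9 + 32.8 + 33.0 + 33.9 + 29.3 + 24.7 + 25.9)/7 = 31.0714
Deviations from mean: 6.8286, 1.7286, 1.9286, 2.8286, -1.7714, -6.3714, -5.1714
Σ(y_t−ȳ)(y_{t+1}−ȳ) = (11.8037) + (3.3337) + (5.4551) + (-5.0106) + (11.2865) + (32.9494) = 59.8178
Denominator Σ(y_t−ȳ)² = 131.8143
r_1 = 59.8178 / 131.8143 = 0.454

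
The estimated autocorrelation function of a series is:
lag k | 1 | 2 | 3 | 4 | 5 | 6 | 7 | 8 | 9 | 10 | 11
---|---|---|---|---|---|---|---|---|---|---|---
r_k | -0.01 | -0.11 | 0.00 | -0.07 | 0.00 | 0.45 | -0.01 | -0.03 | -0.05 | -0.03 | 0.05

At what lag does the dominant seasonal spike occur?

6

The largest autocorrelation is r_6 = 0.45; the remaining lags stay at or below 0.05.
The dominant spike at lag 6 indicates a seasonal period of 6.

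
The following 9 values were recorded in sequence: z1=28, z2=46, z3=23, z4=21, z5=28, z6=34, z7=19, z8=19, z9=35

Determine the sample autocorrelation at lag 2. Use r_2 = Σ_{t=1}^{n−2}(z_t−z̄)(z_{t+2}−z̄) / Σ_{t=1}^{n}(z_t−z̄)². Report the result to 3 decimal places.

Mean z̄ = (28 + 46 + 23 + 21 + 28 + 34 + 19 + 19 + 35)/9 = 28.1111
Σ(z_t−z̄)(z_{t+2}−z̄) = (0.5679) + (-127.2099) + (0.5679) + (-41.8765) + (1.0123) + (-53.6543) + (-62.7654) = -283.3580
Denominator Σ(z_t−z̄)² = 644.8889
r_2 = -283.3580 / 644.8889 = -0.439

-0.439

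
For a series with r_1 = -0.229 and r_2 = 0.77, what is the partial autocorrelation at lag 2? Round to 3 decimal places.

0.757

φ_{22} = (r_2 − r_1²) / (1 − r_1²)
r_1² = (-0.229)² = 0.052441
Numerator = 0.77 − 0.0524 = 0.7176; denominator = 1 − 0.0524 = 0.9476
φ_{22} = 0.7176 / 0.9476 = 0.757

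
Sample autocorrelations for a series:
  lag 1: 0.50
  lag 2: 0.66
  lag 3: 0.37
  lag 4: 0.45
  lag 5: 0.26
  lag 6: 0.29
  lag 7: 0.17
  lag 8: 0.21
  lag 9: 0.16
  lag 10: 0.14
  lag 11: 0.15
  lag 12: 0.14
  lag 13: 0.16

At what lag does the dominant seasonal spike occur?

2

The largest autocorrelation is r_2 = 0.66; the remaining lags stay at or below 0.50.
The dominant spike at lag 2 indicates a seasonal period of 2.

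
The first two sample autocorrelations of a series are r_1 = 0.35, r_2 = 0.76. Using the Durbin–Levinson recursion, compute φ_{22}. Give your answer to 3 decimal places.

φ_{22} = (r_2 − r_1²) / (1 − r_1²)
r_1² = (0.35)² = 0.1225
Numerator = 0.76 − 0.1225 = 0.6375; denominator = 1 − 0.1225 = 0.8775
φ_{22} = 0.6375 / 0.8775 = 0.726

0.726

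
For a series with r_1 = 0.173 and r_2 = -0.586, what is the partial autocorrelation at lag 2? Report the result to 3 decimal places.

-0.635

φ_{22} = (r_2 − r_1²) / (1 − r_1²)
r_1² = (0.173)² = 0.029929
Numerator = -0.586 − 0.0299 = -0.6159; denominator = 1 − 0.0299 = 0.9701
φ_{22} = -0.6159 / 0.9701 = -0.635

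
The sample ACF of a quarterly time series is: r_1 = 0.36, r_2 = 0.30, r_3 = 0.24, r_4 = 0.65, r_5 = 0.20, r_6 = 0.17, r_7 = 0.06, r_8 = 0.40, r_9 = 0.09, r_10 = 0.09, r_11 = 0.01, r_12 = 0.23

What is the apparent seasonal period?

4

The largest autocorrelation is r_4 = 0.65, with a weaker echo at lag 8 (0.40); the remaining lags stay at or below 0.36. The elevated value at lag 1 (0.36), dropping to 0.30 at lag 2, reflects decaying short-term dependence rather than seasonality.
The dominant spike at lag 4 indicates a seasonal period of 4.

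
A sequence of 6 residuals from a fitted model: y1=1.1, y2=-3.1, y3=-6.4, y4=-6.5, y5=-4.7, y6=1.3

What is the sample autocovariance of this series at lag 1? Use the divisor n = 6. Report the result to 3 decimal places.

1.672

Mean ȳ = (1.1 − 3.1 − 6.4 − 6.5 − 4.7 + 1.3)/6 = -3.0500
Σ_{t=1}^{5}(y_t−ȳ)(y_{t+1}−ȳ) = 10.0325
γ_1 = 10.0325 / 6 = 1.672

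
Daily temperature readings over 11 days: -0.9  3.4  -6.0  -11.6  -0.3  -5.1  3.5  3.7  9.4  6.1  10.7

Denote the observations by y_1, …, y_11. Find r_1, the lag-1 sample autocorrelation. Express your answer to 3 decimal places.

Mean ȳ = (-0.9 + 3.4 − 6.0 − 11.6 − 0.3 − 5.1 + 3.5 + 3.7 + 9.4 + 6.1 + 10.7)/11 = 1.1727
Numerator Σ_{t=1}^{10}(y_t−ȳ)(y_{t+1}−ȳ) = 198.6293
Denominator Σ(y_t−ȳ)² = 459.9018
r_1 = 198.6293 / 459.9018 = 0.432

0.432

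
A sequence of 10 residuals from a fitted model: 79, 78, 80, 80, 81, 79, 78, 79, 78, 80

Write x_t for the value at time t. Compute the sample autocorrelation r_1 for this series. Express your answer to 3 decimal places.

Mean x̄ = (79 + 78 + 80 + 80 + 81 + 79 + 78 + 79 + 78 + 80)/10 = 79.2000
Numerator Σ_{t=1}^{9}(x_t−x̄)(x_{t+1}−x̄) = 0.7600
Denominator Σ(x_t−x̄)² = 9.6000
r_1 = 0.7600 / 9.6000 = 0.079

0.079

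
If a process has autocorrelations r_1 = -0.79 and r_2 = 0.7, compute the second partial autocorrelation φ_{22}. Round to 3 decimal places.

φ_{22} = (r_2 − r_1²) / (1 − r_1²)
r_1² = (-0.79)² = 0.6241
Numerator = 0.7 − 0.6241 = 0.0759; denominator = 1 − 0.6241 = 0.3759
φ_{22} = 0.0759 / 0.3759 = 0.202

0.202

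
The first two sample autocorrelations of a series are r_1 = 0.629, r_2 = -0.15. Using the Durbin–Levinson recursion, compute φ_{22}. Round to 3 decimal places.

φ_{22} = (r_2 − r_1²) / (1 − r_1²)
r_1² = (0.629)² = 0.395641
Numerator = -0.15 − 0.3956 = -0.5456; denominator = 1 − 0.3956 = 0.6044
φ_{22} = -0.5456 / 0.6044 = -0.903

-0.903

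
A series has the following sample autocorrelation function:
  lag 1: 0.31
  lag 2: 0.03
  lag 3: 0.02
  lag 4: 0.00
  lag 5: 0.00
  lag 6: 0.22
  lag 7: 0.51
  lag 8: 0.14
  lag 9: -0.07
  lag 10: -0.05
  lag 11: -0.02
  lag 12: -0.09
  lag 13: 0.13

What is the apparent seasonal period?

7

The largest autocorrelation is r_7 = 0.51; the remaining lags stay at or below 0.31. The elevated value at lag 1 (0.31), dropping to 0.03 at lag 2, reflects decaying short-term dependence rather than seasonality.
The dominant spike at lag 7 indicates a seasonal period of 7.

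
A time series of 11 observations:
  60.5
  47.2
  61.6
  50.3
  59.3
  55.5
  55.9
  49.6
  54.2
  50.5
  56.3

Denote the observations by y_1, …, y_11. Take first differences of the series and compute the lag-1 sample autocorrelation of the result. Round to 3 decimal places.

First differences Δy: -13.3, 14.4, -11.3, 9.0, -3.8, 0.4, -6.3, 4.6, -3.7, 5.8
Mean of differences = -0.4200
Numerator Σ(Δy_t−Δȳ)(Δy_{t+1}−Δȳ) = -560.4304
Denominator Σ(Δy_t−Δȳ)² = 713.9560
r_1(Δy) = -560.4304 / 713.9560 = -0.785

-0.785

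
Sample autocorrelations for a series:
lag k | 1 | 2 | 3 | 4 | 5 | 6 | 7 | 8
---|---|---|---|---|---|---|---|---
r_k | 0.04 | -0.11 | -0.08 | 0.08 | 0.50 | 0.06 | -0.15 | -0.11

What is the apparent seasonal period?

5

The largest autocorrelation is r_5 = 0.50; the remaining lags stay at or below 0.08.
The dominant spike at lag 5 indicates a seasonal period of 5.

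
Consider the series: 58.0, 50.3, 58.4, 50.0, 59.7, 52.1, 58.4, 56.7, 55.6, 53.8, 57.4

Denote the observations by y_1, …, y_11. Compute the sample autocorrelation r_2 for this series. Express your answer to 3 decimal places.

Mean ȳ = (58.0 + 50.3 + 58.4 + 50.0 + 59.7 + 52.1 + 58.4 + 56.7 + 55.6 + 53.8 + 57.4)/11 = 55.4909
Numerator Σ_{t=1}^{9}(y_t−ȳ)(y_{t+2}−ȳ) = 73.2917
Denominator Σ(y_t−ȳ)² = 117.5091
r_2 = 73.2917 / 117.5091 = 0.624

0.624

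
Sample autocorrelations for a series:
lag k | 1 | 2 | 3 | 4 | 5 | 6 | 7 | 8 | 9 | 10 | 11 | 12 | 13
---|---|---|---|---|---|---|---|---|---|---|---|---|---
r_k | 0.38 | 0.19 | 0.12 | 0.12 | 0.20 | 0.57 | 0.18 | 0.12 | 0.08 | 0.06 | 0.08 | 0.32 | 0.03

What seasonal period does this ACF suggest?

6

The largest autocorrelation is r_6 = 0.57; the remaining lags stay at or below 0.38. The elevated value at lag 1 (0.38), dropping to 0.19 at lag 2, reflects decaying short-term dependence rather than seasonality.
The dominant spike at lag 6 indicates a seasonal period of 6.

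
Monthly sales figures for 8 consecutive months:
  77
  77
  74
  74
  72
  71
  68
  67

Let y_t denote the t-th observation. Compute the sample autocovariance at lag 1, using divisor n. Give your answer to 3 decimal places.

Mean ȳ = (77 + 77 + 74 + 74 + 72 + 71 + 68 + 67)/8 = 72.5000
Σ_{t=1}^{7}(y_t−ȳ)(y_{t+1}−ȳ) = 60.7500
γ_1 = 60.7500 / 8 = 7.594

7.594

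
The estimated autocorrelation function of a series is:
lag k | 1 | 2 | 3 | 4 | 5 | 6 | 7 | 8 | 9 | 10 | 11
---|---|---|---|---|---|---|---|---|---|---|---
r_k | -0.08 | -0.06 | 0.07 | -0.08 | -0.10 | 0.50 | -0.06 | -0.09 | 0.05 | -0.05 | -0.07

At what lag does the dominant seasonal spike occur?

The largest autocorrelation is r_6 = 0.50; the remaining lags stay at or below 0.07.
The dominant spike at lag 6 indicates a seasonal period of 6.

6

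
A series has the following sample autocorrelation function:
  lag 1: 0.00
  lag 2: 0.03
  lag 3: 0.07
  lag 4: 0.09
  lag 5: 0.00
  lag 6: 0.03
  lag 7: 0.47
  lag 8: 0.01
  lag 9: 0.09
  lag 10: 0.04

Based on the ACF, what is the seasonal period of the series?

The largest autocorrelation is r_7 = 0.47; the remaining lags stay at or below 0.09.
The dominant spike at lag 7 indicates a seasonal period of 7.

7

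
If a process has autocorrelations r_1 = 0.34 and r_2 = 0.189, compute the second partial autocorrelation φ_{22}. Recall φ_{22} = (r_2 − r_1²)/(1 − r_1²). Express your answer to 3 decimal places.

0.083

φ_{22} = (r_2 − r_1²) / (1 − r_1²)
r_1² = (0.34)² = 0.1156
Numerator = 0.189 − 0.1156 = 0.0734; denominator = 1 − 0.1156 = 0.8844
φ_{22} = 0.0734 / 0.8844 = 0.083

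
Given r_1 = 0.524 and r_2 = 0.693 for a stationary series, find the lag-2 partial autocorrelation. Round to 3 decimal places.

0.577

φ_{22} = (r_2 − r_1²) / (1 − r_1²)
r_1² = (0.524)² = 0.274576
Numerator = 0.693 − 0.2746 = 0.4184; denominator = 1 − 0.2746 = 0.7254
φ_{22} = 0.4184 / 0.7254 = 0.577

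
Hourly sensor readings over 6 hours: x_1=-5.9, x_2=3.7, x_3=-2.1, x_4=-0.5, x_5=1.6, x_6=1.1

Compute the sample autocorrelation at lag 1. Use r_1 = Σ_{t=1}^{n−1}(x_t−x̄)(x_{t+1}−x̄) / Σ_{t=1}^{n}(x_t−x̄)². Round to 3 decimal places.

-0.476

Mean x̄ = (-5.9 + 3.7 − 2.1 − 0.5 + 1.6 + 1.1)/6 = -0.3500
Deviations from mean: -5.5500, 4.0500, -1.7500, -0.1500, 1.9500, 1.4500
Numerator Σ_{t=1}^{5}(x_t−x̄)(x_{t+1}−x̄) = -26.7675
Denominator Σ(x_t−x̄)² = 56.1950
r_1 = -26.7675 / 56.1950 = -0.476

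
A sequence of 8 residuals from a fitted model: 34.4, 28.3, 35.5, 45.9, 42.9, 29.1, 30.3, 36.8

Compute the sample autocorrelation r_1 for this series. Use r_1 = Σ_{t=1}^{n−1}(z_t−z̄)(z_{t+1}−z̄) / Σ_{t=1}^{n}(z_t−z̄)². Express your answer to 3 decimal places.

0.224

Mean z̄ = (34.4 + 28.3 + 35.5 + 45.9 + 42.9 + 29.1 + 30.3 + 36.8)/8 = 35.4000
Σ(z_t−z̄)(z_{t+1}−z̄) = (7.1000) + (-0.7100) + (1.0500) + (78.7500) + (-47.2500) + (32.1300) + (-7.1400) = 63.9300
Denominator Σ(z_t−z̄)² = 285.5800
r_1 = 63.9300 / 285.5800 = 0.224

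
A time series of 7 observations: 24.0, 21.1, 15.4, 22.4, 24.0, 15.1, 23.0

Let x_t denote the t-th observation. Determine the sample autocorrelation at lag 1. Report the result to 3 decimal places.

-0.396

Mean x̄ = (24.0 + 21.1 + 15.4 + 22.4 + 24.0 + 15.1 + 23.0)/7 = 20.7143
Deviations from mean: 3.2857, 0.3857, -5.3143, 1.6857, 3.2857, -5.6143, 2.2857
Numerator Σ_{t=1}^{6}(x_t−x̄)(x_{t+1}−x̄) = -35.4816
Denominator Σ(x_t−x̄)² = 89.5686
r_1 = -35.4816 / 89.5686 = -0.396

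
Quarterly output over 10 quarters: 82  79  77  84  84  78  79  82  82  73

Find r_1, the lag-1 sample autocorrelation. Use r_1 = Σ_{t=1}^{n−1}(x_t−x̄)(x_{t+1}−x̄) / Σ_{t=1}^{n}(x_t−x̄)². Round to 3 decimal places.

Mean x̄ = (82 + 79 + 77 + 84 + 84 + 78 + 79 + 82 + 82 + 73)/10 = 80.0000
Numerator Σ_{t=1}^{9}(x_t−x̄)(x_{t+1}−x̄) = -13.0000
Denominator Σ(x_t−x̄)² = 108.0000
r_1 = -13.0000 / 108.0000 = -0.120

-0.120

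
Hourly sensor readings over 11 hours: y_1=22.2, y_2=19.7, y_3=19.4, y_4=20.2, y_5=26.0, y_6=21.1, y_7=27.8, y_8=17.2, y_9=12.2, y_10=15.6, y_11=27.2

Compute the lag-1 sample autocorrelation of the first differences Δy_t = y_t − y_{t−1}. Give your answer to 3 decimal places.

First differences Δy: -2.5, -0.3, 0.8, 5.8, -4.9, 6.7, -10.6, -5.0, 3.4, 11.6
Mean of differences = 0.5000
Numerator Σ(Δy_t−Δȳ)(Δy_{t+1}−Δȳ) = -49.8800
Denominator Σ(Δy_t−Δȳ)² = 390.5000
r_1(Δy) = -49.8800 / 390.5000 = -0.128

-0.128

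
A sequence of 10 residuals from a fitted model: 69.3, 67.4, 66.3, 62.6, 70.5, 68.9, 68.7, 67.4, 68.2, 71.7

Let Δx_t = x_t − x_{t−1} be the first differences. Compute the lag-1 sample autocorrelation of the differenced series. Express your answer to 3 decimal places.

-0.345

First differences Δx: -1.9, -1.1, -3.7, 7.9, -1.6, -0.2, -1.3, 0.8, 3.5
Mean of differences = 0.2667
Numerator Σ(Δx_t−Δx̄)(Δx_{t+1}−Δx̄) = -33.6544
Denominator Σ(Δx_t−Δx̄)² = 97.4600
r_1(Δx) = -33.6544 / 97.4600 = -0.345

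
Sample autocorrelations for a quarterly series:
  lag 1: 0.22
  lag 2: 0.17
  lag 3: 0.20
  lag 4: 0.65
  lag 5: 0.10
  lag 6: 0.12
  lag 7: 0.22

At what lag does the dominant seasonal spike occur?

4

The largest autocorrelation is r_4 = 0.65; the remaining lags stay at or below 0.22. The elevated value at lag 1 (0.22), dropping to 0.17 at lag 2, reflects decaying short-term dependence rather than seasonality.
The dominant spike at lag 4 indicates a seasonal period of 4.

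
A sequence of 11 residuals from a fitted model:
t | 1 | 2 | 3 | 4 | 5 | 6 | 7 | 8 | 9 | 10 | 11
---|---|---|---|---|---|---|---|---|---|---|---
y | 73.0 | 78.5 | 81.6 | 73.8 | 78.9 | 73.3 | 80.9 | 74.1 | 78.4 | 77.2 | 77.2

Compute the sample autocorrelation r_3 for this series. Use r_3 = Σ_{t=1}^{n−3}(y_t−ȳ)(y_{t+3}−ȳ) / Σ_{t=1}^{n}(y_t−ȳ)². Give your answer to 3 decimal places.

Mean ȳ = (73.0 + 78.5 + 81.6 + 73.8 + 78.9 + 73.3 + 80.9 + 74.1 + 78.4 + 77.2 + 77.2)/11 = 76.9909
Numerator Σ_{t=1}^{8}(y_t−ȳ)(y_{t+3}−ȳ) = -24.3766
Denominator Σ(y_t−ȳ)² = 92.6091
r_3 = -24.3766 / 92.6091 = -0.263

-0.263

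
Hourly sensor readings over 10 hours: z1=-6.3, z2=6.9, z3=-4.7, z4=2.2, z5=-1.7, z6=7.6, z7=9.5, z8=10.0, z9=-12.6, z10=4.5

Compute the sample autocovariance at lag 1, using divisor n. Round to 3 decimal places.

Mean z̄ = (-6.3 + 6.9 − 4.7 + 2.2 − 1.7 + 7.6 + 9.5 + 10.0 − 12.6 + 4.5)/10 = 1.5400
Σ_{t=1}^{9}(z_t−z̄)(z_{t+1}−z̄) = -147.2596
γ_1 = -147.2596 / 10 = -14.726

-14.726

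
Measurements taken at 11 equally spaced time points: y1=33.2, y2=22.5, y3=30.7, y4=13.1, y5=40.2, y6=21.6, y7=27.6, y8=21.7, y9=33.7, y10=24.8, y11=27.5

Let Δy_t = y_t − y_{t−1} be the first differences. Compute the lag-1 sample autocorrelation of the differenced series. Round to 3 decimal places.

-0.835

First differences Δy: -10.7, 8.2, -17.6, 27.1, -18.6, 6.0, -5.9, 12.0, -8.9, 2.7
Mean of differences = -0.5700
Numerator Σ(Δy_t−Δȳ)(Δy_{t+1}−Δȳ) = -1560.7239
Denominator Σ(Δy_t−Δȳ)² = 1869.9210
r_1(Δy) = -1560.7239 / 1869.9210 = -0.835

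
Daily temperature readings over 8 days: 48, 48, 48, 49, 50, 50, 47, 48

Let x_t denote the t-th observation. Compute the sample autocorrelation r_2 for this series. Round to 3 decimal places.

-0.375

Mean x̄ = (48 + 48 + 48 + 49 + 50 + 50 + 47 + 48)/8 = 48.5000
Deviations from mean: -0.5000, -0.5000, -0.5000, 0.5000, 1.5000, 1.5000, -1.5000, -0.5000
Σ(x_t−x̄)(x_{t+2}−x̄) = (0.2500) + (-0.2500) + (-0.7500) + (0.7500) + (-2.2500) + (-0.7500) = -3.0000
Denominator Σ(x_t−x̄)² = 8.0000
r_2 = -3.0000 / 8.0000 = -0.375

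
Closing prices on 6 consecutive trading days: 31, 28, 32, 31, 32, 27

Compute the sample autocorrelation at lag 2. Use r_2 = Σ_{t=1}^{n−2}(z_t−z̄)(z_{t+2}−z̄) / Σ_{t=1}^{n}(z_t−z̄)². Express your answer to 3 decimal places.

0.019

Mean z̄ = (31 + 28 + 32 + 31 + 32 + 27)/6 = 30.1667
Σ(z_t−z̄)(z_{t+2}−z̄) = (1.5278) + (-1.8056) + (3.3611) + (-2.6389) = 0.4444
Denominator Σ(z_t−z̄)² = 22.8333
r_2 = 0.4444 / 22.8333 = 0.019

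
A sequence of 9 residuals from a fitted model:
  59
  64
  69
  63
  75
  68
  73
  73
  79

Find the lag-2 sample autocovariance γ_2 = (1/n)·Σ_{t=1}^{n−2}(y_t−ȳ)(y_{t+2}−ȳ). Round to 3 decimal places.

Mean ȳ = (59 + 64 + 69 + 63 + 75 + 68 + 73 + 73 + 79)/9 = 69.2222
Σ_{t=1}^{7}(y_t−ȳ)(y_{t+2}−ȳ) = 95.2346
γ_2 = 95.2346 / 9 = 10.582

10.582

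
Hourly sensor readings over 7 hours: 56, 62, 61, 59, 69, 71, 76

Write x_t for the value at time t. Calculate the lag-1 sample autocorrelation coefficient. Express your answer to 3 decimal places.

0.408

Mean x̄ = (56 + 62 + 61 + 59 + 69 + 71 + 76)/7 = 64.8571
Deviations from mean: -8.8571, -2.8571, -3.8571, -5.8571, 4.1429, 6.1429, 11.1429
Numerator Σ_{t=1}^{6}(x_t−x̄)(x_{t+1}−x̄) = 128.5510
Denominator Σ(x_t−x̄)² = 314.8571
r_1 = 128.5510 / 314.8571 = 0.408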